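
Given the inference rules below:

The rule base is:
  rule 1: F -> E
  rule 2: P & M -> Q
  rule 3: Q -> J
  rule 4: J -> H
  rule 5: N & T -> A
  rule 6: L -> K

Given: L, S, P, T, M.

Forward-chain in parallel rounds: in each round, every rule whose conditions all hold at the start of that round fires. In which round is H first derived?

Round 1 fires rule 2, rule 6, giving Q, K.
Round 2 fires rule 3, giving J.
Round 3 fires rule 4, giving H.
H first appears in round 3.

3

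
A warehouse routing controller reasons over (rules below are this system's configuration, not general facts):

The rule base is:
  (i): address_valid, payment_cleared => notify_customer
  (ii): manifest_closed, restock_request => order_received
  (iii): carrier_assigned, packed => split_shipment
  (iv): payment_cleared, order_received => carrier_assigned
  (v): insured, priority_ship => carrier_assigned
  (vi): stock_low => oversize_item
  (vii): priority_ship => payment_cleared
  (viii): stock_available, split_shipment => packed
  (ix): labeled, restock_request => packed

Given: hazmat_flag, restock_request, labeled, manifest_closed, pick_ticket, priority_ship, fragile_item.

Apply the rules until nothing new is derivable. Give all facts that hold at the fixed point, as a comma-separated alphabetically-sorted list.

carrier_assigned, fragile_item, hazmat_flag, labeled, manifest_closed, order_received, packed, payment_cleared, pick_ticket, priority_ship, restock_request, split_shipment

Round 1 fires (ii), (vii), (ix), giving order_received, payment_cleared, packed.
Round 2 fires (iv), giving carrier_assigned.
Round 3 fires (iii), giving split_shipment.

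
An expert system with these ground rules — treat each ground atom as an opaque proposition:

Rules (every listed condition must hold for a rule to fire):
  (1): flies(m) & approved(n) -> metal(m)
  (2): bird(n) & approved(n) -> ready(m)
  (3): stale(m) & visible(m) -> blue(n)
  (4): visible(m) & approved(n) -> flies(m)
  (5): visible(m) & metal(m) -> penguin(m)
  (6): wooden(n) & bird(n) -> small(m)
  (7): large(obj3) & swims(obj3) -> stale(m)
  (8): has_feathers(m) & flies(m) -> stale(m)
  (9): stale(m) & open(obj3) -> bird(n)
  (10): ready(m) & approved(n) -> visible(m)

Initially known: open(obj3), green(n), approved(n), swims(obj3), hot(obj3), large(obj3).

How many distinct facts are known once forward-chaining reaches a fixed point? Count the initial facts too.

14

Round 1: (7) [large(obj3) & swims(obj3) -> stale(m)]. Adds stale(m).
Round 2: (9) [stale(m) & open(obj3) -> bird(n)]. Adds bird(n).
Round 3: (2) [bird(n) & approved(n) -> ready(m)]. Adds ready(m).
Round 4: (10) [ready(m) & approved(n) -> visible(m)]. Adds visible(m).
Round 5: (3) [stale(m) & visible(m) -> blue(n)]; (4) [visible(m) & approved(n) -> flies(m)]. Adds blue(n), flies(m).
Round 6: (1) [flies(m) & approved(n) -> metal(m)]. Adds metal(m).
Round 7: (5) [visible(m) & metal(m) -> penguin(m)]. Adds penguin(m).
Closure: {approved(n), bird(n), blue(n), flies(m), green(n), hot(obj3), large(obj3), metal(m), open(obj3), penguin(m), ready(m), stale(m), swims(obj3), visible(m)} — 14 facts.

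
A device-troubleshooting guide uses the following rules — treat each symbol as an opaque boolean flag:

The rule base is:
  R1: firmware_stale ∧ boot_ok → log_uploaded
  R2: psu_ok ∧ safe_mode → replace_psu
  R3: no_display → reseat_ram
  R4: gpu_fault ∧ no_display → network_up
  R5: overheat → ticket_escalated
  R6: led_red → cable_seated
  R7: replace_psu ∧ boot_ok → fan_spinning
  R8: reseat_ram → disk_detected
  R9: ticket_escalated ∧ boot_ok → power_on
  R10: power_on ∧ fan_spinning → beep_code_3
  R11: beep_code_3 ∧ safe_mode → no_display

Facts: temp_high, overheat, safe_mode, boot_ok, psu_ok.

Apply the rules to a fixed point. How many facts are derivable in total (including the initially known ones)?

Round 1: R2 [psu_ok ∧ safe_mode → replace_psu]; R5 [overheat → ticket_escalated]. New: replace_psu, ticket_escalated.
Round 2: R7 [replace_psu ∧ boot_ok → fan_spinning]; R9 [ticket_escalated ∧ boot_ok → power_on]. New: fan_spinning, power_on.
Round 3: R10 [power_on ∧ fan_spinning → beep_code_3]. New: beep_code_3.
Round 4: R11 [beep_code_3 ∧ safe_mode → no_display]. New: no_display.
Round 5: R3 [no_display → reseat_ram]. New: reseat_ram.
Round 6: R8 [reseat_ram → disk_detected]. New: disk_detected.
Closure: {beep_code_3, boot_ok, disk_detected, fan_spinning, no_display, overheat, power_on, psu_ok, replace_psu, reseat_ram, safe_mode, temp_high, ticket_escalated} — 13 facts.

13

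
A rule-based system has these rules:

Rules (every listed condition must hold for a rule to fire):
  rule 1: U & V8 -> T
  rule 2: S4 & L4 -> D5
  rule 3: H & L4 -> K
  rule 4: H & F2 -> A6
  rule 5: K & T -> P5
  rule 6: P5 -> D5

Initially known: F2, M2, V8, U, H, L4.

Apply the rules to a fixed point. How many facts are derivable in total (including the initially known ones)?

Round 1: rule 1 [U & V8 -> T]; rule 3 [H & L4 -> K]; rule 4 [H & F2 -> A6]. New: T, K, A6.
Round 2: rule 5 [K & T -> P5]. New: P5.
Round 3: rule 6 [P5 -> D5]. New: D5.
Closure: {A6, D5, F2, H, K, L4, M2, P5, T, U, V8} — 11 facts.

11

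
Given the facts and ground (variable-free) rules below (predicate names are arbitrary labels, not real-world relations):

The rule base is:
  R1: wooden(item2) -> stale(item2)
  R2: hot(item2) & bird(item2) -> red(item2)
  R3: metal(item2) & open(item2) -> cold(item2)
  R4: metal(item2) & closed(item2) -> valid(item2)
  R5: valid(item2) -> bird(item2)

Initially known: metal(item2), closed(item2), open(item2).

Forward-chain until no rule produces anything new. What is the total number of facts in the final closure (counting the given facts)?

[1] R3 [metal(item2) & open(item2) -> cold(item2)]; R4 [metal(item2) & closed(item2) -> valid(item2)]. ⇒ new: cold(item2), valid(item2).
[2] R5 [valid(item2) -> bird(item2)]. ⇒ new: bird(item2).
Closure: {bird(item2), closed(item2), cold(item2), metal(item2), open(item2), valid(item2)} — 6 facts.

6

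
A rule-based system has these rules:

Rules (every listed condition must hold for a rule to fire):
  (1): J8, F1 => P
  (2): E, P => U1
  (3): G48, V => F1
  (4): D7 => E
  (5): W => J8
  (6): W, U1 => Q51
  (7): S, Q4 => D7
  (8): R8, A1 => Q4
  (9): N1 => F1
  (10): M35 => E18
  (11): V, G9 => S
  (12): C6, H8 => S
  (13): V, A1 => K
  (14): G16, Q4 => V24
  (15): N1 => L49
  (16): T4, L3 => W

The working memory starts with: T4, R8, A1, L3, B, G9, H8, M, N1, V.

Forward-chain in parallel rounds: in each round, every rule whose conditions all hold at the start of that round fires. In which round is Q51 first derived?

5

Round 1: (8) [R8, A1 => Q4]; (9) [N1 => F1]; (11) [V, G9 => S]; (13) [V, A1 => K]; (15) [N1 => L49]; (16) [T4, L3 => W]. Adds Q4, F1, S, K, L49, W.
Round 2: (5) [W => J8]; (7) [S, Q4 => D7]. Adds J8, D7.
Round 3: (1) [J8, F1 => P]; (4) [D7 => E]. Adds P, E.
Round 4: (2) [E, P => U1]. Adds U1.
Round 5: (6) [W, U1 => Q51]. Adds Q51.
Q51 first appears in round 5.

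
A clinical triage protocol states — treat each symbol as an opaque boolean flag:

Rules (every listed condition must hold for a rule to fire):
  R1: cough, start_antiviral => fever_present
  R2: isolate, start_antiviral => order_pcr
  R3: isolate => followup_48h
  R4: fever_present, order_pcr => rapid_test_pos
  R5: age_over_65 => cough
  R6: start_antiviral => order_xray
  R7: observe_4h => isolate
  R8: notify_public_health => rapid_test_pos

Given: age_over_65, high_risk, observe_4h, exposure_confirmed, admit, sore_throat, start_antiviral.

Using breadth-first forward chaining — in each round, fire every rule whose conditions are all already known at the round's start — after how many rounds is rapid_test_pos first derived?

3

[1] R5 [age_over_65 => cough]; R6 [start_antiviral => order_xray]; R7 [observe_4h => isolate]. ⇒ new: cough, order_xray, isolate.
[2] R1 [cough, start_antiviral => fever_present]; R2 [isolate, start_antiviral => order_pcr]; R3 [isolate => followup_48h]. ⇒ new: fever_present, order_pcr, followup_48h.
[3] R4 [fever_present, order_pcr => rapid_test_pos]. ⇒ new: rapid_test_pos.
rapid_test_pos first appears in round 3.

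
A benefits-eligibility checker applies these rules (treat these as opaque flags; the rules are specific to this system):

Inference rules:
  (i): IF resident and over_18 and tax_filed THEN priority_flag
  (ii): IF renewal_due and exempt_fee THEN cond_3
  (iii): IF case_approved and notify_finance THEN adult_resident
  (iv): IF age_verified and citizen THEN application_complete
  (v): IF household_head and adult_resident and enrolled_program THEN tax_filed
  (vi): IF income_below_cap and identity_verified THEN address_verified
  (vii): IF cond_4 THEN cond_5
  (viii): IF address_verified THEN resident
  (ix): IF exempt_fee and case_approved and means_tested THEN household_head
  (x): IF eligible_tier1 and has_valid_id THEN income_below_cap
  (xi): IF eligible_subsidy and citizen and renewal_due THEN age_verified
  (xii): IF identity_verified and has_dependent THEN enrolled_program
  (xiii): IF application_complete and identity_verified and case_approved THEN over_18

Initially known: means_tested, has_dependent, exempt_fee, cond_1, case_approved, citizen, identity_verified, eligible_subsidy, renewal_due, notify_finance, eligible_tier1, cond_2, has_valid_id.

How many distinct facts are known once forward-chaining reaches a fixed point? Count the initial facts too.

25

Round 1 — (ii), (iii), (ix), (x), (xi), (xii), derive cond_3, adult_resident, household_head, income_below_cap, age_verified, enrolled_program.
Round 2 — (iv), (v), (vi), derive application_complete, tax_filed, address_verified.
Round 3 — (viii), (xiii), derive resident, over_18.
Round 4 — (i), derive priority_flag.
Closure: {address_verified, adult_resident, age_verified, application_complete, case_approved, citizen, cond_1, cond_2, cond_3, eligible_subsidy, eligible_tier1, enrolled_program, exempt_fee, has_dependent, has_valid_id, household_head, identity_verified, income_below_cap, means_tested, notify_finance, over_18, priority_flag, renewal_due, resident, tax_filed} — 25 facts.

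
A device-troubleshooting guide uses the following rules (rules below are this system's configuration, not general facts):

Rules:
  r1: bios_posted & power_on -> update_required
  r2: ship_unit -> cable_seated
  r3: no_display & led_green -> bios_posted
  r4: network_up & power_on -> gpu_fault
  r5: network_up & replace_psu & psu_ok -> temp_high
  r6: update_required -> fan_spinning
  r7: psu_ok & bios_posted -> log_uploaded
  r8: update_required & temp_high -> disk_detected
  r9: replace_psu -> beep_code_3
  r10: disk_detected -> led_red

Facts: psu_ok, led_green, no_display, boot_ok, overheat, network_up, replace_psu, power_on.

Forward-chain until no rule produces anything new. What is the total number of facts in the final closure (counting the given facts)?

17

Round 1: r3 [no_display & led_green -> bios_posted]; r4 [network_up & power_on -> gpu_fault]; r5 [network_up & replace_psu & psu_ok -> temp_high]; r9 [replace_psu -> beep_code_3]. Adds bios_posted, gpu_fault, temp_high, beep_code_3.
Round 2: r1 [bios_posted & power_on -> update_required]; r7 [psu_ok & bios_posted -> log_uploaded]. Adds update_required, log_uploaded.
Round 3: r6 [update_required -> fan_spinning]; r8 [update_required & temp_high -> disk_detected]. Adds fan_spinning, disk_detected.
Round 4: r10 [disk_detected -> led_red]. Adds led_red.
Closure: {beep_code_3, bios_posted, boot_ok, disk_detected, fan_spinning, gpu_fault, led_green, led_red, log_uploaded, network_up, no_display, overheat, power_on, psu_ok, replace_psu, temp_high, update_required} — 17 facts.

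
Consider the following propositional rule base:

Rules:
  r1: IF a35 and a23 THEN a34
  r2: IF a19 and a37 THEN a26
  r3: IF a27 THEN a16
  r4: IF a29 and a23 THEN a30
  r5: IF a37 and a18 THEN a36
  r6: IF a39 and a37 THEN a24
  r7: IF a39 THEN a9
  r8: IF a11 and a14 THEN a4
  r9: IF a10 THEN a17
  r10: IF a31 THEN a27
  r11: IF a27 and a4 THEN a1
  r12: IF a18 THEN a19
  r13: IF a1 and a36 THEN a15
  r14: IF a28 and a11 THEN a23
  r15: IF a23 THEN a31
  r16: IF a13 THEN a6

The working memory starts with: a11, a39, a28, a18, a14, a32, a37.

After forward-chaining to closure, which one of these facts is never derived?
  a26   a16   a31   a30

Round 1 — r5, r6, r7, r8, r12, r14, derive a36, a24, a9, a4, a19, a23.
Round 2 — r2, r15, derive a26, a31.
Round 3 — r10, derive a27.
Round 4 — r3, r11, derive a16, a1.
Round 5 — r13, derive a15.
Derived: a31 (round 2), a16 (round 4), a26 (round 2). a30 never appears in any round.

a30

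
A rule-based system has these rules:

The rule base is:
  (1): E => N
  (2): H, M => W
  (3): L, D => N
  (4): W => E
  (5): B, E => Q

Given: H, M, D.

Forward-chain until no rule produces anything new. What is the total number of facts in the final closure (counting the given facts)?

6

[1] (2) [H, M => W]. ⇒ new: W.
[2] (4) [W => E]. ⇒ new: E.
[3] (1) [E => N]. ⇒ new: N.
Closure: {D, E, H, M, N, W} — 6 facts.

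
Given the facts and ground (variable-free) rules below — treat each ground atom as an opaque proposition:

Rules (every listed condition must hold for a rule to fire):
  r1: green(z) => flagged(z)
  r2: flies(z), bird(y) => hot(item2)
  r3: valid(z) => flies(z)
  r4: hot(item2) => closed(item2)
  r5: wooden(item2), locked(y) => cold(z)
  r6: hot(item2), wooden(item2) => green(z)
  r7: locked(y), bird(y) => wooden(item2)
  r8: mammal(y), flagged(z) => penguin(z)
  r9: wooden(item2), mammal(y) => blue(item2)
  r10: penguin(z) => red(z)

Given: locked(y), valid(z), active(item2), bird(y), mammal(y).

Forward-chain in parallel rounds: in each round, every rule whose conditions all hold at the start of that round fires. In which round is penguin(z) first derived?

5

Round 1 — r3, r7, derive flies(z), wooden(item2).
Round 2 — r2, r5, r9, derive hot(item2), cold(z), blue(item2).
Round 3 — r4, r6, derive closed(item2), green(z).
Round 4 — r1, derive flagged(z).
Round 5 — r8, derive penguin(z).
penguin(z) first appears in round 5.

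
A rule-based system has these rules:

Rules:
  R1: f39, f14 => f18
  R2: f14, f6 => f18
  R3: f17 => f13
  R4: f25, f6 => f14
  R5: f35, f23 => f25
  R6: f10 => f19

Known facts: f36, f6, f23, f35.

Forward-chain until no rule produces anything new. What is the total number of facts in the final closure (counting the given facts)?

Round 1: R5 [f35, f23 => f25]. Adds f25.
Round 2: R4 [f25, f6 => f14]. Adds f14.
Round 3: R2 [f14, f6 => f18]. Adds f18.
Closure: {f14, f18, f23, f25, f35, f36, f6} — 7 facts.

7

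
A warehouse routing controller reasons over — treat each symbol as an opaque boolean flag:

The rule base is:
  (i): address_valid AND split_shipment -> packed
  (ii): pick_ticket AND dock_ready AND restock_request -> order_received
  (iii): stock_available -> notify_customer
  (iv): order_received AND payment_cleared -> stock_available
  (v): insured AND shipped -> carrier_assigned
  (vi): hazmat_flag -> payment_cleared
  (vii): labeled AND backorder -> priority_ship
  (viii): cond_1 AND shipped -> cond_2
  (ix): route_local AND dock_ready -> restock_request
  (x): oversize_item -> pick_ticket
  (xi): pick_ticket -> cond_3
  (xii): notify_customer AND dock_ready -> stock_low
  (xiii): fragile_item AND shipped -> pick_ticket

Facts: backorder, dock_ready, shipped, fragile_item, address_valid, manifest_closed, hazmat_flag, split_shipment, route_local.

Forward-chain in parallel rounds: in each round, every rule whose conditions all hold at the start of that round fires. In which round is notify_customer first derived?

4

[1] (i) [address_valid AND split_shipment -> packed]; (vi) [hazmat_flag -> payment_cleared]; (ix) [route_local AND dock_ready -> restock_request]; (xiii) [fragile_item AND shipped -> pick_ticket]. ⇒ new: packed, payment_cleared, restock_request, pick_ticket.
[2] (ii) [pick_ticket AND dock_ready AND restock_request -> order_received]; (xi) [pick_ticket -> cond_3]. ⇒ new: order_received, cond_3.
[3] (iv) [order_received AND payment_cleared -> stock_available]. ⇒ new: stock_available.
[4] (iii) [stock_available -> notify_customer]. ⇒ new: notify_customer.
notify_customer first appears in round 4.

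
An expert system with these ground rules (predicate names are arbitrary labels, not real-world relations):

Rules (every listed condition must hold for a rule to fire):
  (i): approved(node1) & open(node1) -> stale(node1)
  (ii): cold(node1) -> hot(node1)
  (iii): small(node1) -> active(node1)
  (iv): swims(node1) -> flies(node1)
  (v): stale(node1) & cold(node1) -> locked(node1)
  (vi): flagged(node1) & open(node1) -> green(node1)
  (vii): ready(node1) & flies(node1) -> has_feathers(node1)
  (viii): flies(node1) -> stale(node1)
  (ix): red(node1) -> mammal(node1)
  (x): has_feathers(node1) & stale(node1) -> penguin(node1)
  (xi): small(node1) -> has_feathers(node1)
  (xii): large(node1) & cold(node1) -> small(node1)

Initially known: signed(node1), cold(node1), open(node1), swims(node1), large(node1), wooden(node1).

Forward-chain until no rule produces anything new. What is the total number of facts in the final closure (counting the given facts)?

Round 1 — (ii), (iv), (xii), derive hot(node1), flies(node1), small(node1).
Round 2 — (iii), (viii), (xi), derive active(node1), stale(node1), has_feathers(node1).
Round 3 — (v), (x), derive locked(node1), penguin(node1).
Closure: {active(node1), cold(node1), flies(node1), has_feathers(node1), hot(node1), large(node1), locked(node1), open(node1), penguin(node1), signed(node1), small(node1), stale(node1), swims(node1), wooden(node1)} — 14 facts.

14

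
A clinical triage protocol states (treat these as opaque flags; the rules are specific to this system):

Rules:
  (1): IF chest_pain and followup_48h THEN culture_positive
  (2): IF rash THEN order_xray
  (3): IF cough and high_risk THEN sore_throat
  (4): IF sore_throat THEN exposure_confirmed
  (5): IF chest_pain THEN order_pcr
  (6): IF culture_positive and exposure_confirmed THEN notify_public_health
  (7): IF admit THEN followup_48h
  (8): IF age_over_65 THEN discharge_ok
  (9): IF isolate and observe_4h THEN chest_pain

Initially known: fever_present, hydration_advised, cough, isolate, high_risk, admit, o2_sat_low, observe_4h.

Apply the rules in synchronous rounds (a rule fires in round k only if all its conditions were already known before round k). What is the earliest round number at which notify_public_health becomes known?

Round 1 — (3), (7), (9), derive sore_throat, followup_48h, chest_pain.
Round 2 — (1), (4), (5), derive culture_positive, exposure_confirmed, order_pcr.
Round 3 — (6), derive notify_public_health.
notify_public_health first appears in round 3.

3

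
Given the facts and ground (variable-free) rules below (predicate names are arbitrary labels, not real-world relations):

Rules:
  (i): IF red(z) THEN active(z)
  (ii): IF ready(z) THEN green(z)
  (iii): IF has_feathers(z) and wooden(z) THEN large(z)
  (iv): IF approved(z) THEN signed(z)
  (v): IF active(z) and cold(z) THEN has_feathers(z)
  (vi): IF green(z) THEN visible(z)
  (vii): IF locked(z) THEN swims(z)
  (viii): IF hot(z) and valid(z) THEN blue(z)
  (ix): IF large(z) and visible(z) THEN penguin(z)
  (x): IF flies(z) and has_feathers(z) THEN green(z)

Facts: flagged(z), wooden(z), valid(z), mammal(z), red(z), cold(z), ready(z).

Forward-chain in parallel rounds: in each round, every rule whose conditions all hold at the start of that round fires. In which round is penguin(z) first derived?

[1] (i) [IF red(z) THEN active(z)]; (ii) [IF ready(z) THEN green(z)]. ⇒ new: active(z), green(z).
[2] (v) [IF active(z) and cold(z) THEN has_feathers(z)]; (vi) [IF green(z) THEN visible(z)]. ⇒ new: has_feathers(z), visible(z).
[3] (iii) [IF has_feathers(z) and wooden(z) THEN large(z)]. ⇒ new: large(z).
[4] (ix) [IF large(z) and visible(z) THEN penguin(z)]. ⇒ new: penguin(z).
penguin(z) first appears in round 4.

4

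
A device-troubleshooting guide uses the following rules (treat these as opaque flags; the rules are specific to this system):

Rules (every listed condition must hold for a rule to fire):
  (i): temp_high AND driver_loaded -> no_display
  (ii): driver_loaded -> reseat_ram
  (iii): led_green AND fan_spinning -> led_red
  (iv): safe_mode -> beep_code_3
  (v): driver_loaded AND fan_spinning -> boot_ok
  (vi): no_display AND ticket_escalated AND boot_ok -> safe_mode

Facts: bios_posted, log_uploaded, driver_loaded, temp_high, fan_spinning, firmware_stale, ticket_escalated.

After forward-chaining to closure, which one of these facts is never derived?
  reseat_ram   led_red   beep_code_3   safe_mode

Round 1: (i) [temp_high AND driver_loaded -> no_display]; (ii) [driver_loaded -> reseat_ram]; (v) [driver_loaded AND fan_spinning -> boot_ok]. Adds no_display, reseat_ram, boot_ok.
Round 2: (vi) [no_display AND ticket_escalated AND boot_ok -> safe_mode]. Adds safe_mode.
Round 3: (iv) [safe_mode -> beep_code_3]. Adds beep_code_3.
Derived: safe_mode (round 2), reseat_ram (round 1), beep_code_3 (round 3). led_red never appears in any round.

led_red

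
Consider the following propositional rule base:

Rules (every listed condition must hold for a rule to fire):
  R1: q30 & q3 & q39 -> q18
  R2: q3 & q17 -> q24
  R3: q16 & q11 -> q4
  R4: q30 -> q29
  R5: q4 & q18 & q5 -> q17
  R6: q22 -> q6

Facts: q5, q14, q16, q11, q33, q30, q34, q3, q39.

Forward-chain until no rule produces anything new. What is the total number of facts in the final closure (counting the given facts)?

Round 1: R1 [q30 & q3 & q39 -> q18]; R3 [q16 & q11 -> q4]; R4 [q30 -> q29]. Adds q18, q4, q29.
Round 2: R5 [q4 & q18 & q5 -> q17]. Adds q17.
Round 3: R2 [q3 & q17 -> q24]. Adds q24.
Closure: {q11, q14, q16, q17, q18, q24, q29, q3, q30, q33, q34, q39, q4, q5} — 14 facts.

14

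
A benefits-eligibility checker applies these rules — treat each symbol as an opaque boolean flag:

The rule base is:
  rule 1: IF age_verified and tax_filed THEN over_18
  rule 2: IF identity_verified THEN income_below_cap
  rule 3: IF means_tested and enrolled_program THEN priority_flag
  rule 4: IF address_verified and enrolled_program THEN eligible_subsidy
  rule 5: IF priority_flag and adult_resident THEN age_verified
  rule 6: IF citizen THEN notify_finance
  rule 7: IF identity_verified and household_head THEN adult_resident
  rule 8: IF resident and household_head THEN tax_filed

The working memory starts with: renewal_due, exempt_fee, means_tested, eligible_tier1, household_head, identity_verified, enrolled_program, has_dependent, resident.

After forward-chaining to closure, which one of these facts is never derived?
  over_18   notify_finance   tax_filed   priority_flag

Round 1: rule 2 [IF identity_verified THEN income_below_cap]; rule 3 [IF means_tested and enrolled_program THEN priority_flag]; rule 7 [IF identity_verified and household_head THEN adult_resident]; rule 8 [IF resident and household_head THEN tax_filed]. Adds income_below_cap, priority_flag, adult_resident, tax_filed.
Round 2: rule 5 [IF priority_flag and adult_resident THEN age_verified]. Adds age_verified.
Round 3: rule 1 [IF age_verified and tax_filed THEN over_18]. Adds over_18.
Derived: tax_filed (round 1), priority_flag (round 1), over_18 (round 3). notify_finance never appears in any round.

notify_finance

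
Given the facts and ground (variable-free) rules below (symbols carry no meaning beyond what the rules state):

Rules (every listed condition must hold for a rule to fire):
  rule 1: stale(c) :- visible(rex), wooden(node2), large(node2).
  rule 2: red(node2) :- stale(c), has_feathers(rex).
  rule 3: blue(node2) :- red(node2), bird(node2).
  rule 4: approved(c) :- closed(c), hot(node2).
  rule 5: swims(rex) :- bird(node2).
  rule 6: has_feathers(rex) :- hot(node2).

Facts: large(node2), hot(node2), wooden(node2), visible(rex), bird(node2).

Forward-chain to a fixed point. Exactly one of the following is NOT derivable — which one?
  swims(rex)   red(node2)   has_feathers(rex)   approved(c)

[1] rule 1 [stale(c) :- visible(rex), wooden(node2), large(node2).]; rule 5 [swims(rex) :- bird(node2).]; rule 6 [has_feathers(rex) :- hot(node2).]. ⇒ new: stale(c), swims(rex), has_feathers(rex).
[2] rule 2 [red(node2) :- stale(c), has_feathers(rex).]. ⇒ new: red(node2).
[3] rule 3 [blue(node2) :- red(node2), bird(node2).]. ⇒ new: blue(node2).
Derived: swims(rex) (round 1), has_feathers(rex) (round 1), red(node2) (round 2). approved(c) never appears in any round.

approved(c)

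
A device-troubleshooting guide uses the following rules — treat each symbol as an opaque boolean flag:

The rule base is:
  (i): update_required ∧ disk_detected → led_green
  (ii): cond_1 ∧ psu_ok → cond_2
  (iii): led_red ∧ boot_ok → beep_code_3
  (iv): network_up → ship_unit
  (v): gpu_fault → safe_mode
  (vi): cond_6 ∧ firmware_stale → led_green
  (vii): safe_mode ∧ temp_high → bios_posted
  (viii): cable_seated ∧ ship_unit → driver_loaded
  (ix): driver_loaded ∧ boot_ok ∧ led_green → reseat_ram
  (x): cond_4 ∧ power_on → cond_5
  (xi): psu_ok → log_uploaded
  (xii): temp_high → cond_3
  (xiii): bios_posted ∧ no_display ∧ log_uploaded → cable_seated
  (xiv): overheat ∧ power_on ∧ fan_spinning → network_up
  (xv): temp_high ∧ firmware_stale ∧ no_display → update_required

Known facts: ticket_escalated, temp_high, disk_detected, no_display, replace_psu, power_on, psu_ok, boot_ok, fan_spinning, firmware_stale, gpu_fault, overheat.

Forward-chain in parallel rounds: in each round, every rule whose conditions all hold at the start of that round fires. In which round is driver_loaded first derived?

4

Round 1: (v) [gpu_fault → safe_mode]; (xi) [psu_ok → log_uploaded]; (xii) [temp_high → cond_3]; (xiv) [overheat ∧ power_on ∧ fan_spinning → network_up]; (xv) [temp_high ∧ firmware_stale ∧ no_display → update_required]. New: safe_mode, log_uploaded, cond_3, network_up, update_required.
Round 2: (i) [update_required ∧ disk_detected → led_green]; (iv) [network_up → ship_unit]; (vii) [safe_mode ∧ temp_high → bios_posted]. New: led_green, ship_unit, bios_posted.
Round 3: (xiii) [bios_posted ∧ no_display ∧ log_uploaded → cable_seated]. New: cable_seated.
Round 4: (viii) [cable_seated ∧ ship_unit → driver_loaded]. New: driver_loaded.
driver_loaded first appears in round 4.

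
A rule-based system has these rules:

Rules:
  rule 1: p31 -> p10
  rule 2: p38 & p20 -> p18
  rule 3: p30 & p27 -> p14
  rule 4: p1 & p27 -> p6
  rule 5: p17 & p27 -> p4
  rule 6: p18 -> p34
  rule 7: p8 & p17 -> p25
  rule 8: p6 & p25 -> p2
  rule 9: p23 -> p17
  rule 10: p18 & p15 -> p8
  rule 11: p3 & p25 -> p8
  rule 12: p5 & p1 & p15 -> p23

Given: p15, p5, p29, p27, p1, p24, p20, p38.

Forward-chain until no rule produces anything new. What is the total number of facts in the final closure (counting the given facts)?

[1] rule 2 [p38 & p20 -> p18]; rule 4 [p1 & p27 -> p6]; rule 12 [p5 & p1 & p15 -> p23]. ⇒ new: p18, p6, p23.
[2] rule 6 [p18 -> p34]; rule 9 [p23 -> p17]; rule 10 [p18 & p15 -> p8]. ⇒ new: p34, p17, p8.
[3] rule 5 [p17 & p27 -> p4]; rule 7 [p8 & p17 -> p25]. ⇒ new: p4, p25.
[4] rule 8 [p6 & p25 -> p2]. ⇒ new: p2.
Closure: {p1, p15, p17, p18, p2, p20, p23, p24, p25, p27, p29, p34, p38, p4, p5, p6, p8} — 17 facts.

17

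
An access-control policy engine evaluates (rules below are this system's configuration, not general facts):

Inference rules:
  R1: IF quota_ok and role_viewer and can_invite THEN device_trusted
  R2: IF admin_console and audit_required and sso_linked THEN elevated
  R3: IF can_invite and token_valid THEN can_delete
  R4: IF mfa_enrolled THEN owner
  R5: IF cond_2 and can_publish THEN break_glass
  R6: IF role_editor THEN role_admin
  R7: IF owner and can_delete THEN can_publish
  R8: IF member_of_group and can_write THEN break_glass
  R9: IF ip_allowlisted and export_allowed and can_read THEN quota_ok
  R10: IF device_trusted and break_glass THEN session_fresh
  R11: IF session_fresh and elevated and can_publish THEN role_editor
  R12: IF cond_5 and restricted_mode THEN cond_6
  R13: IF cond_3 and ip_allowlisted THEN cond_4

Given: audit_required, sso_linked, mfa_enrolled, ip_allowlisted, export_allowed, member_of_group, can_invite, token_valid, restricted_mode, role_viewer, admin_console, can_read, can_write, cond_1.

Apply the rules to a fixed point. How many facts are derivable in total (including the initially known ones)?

24

Round 1: R2 [IF admin_console and audit_required and sso_linked THEN elevated]; R3 [IF can_invite and token_valid THEN can_delete]; R4 [IF mfa_enrolled THEN owner]; R8 [IF member_of_group and can_write THEN break_glass]; R9 [IF ip_allowlisted and export_allowed and can_read THEN quota_ok]. New: elevated, can_delete, owner, break_glass, quota_ok.
Round 2: R1 [IF quota_ok and role_viewer and can_invite THEN device_trusted]; R7 [IF owner and can_delete THEN can_publish]. New: device_trusted, can_publish.
Round 3: R10 [IF device_trusted and break_glass THEN session_fresh]. New: session_fresh.
Round 4: R11 [IF session_fresh and elevated and can_publish THEN role_editor]. New: role_editor.
Round 5: R6 [IF role_editor THEN role_admin]. New: role_admin.
Closure: {admin_console, audit_required, break_glass, can_delete, can_invite, can_publish, can_read, can_write, cond_1, device_trusted, elevated, export_allowed, ip_allowlisted, member_of_group, mfa_enrolled, owner, quota_ok, restricted_mode, role_admin, role_editor, role_viewer, session_fresh, sso_linked, token_valid} — 24 facts.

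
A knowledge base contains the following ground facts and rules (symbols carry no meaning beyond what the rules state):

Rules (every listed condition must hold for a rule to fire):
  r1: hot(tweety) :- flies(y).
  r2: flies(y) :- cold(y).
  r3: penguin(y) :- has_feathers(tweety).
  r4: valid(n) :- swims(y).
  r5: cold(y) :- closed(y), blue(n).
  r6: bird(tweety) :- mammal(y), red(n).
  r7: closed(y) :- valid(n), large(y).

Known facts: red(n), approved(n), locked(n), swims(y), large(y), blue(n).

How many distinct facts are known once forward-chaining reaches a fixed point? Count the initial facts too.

[1] r4 [valid(n) :- swims(y).]. ⇒ new: valid(n).
[2] r7 [closed(y) :- valid(n), large(y).]. ⇒ new: closed(y).
[3] r5 [cold(y) :- closed(y), blue(n).]. ⇒ new: cold(y).
[4] r2 [flies(y) :- cold(y).]. ⇒ new: flies(y).
[5] r1 [hot(tweety) :- flies(y).]. ⇒ new: hot(tweety).
Closure: {approved(n), blue(n), closed(y), cold(y), flies(y), hot(tweety), large(y), locked(n), red(n), swims(y), valid(n)} — 11 facts.

11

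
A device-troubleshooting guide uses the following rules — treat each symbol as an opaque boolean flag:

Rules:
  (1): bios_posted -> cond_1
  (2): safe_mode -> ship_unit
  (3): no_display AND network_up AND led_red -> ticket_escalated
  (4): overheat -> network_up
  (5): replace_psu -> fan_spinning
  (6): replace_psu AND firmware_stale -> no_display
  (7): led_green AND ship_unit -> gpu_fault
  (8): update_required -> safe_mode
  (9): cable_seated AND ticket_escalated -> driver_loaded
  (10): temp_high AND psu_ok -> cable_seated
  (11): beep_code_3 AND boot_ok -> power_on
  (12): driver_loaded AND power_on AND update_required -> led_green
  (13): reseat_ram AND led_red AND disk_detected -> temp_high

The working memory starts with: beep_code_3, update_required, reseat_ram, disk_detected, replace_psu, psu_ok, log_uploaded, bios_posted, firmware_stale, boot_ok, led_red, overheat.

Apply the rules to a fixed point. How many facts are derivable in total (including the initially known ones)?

Round 1: (1) [bios_posted -> cond_1]; (4) [overheat -> network_up]; (5) [replace_psu -> fan_spinning]; (6) [replace_psu AND firmware_stale -> no_display]; (8) [update_required -> safe_mode]; (11) [beep_code_3 AND boot_ok -> power_on]; (13) [reseat_ram AND led_red AND disk_detected -> temp_high]. New: cond_1, network_up, fan_spinning, no_display, safe_mode, power_on, temp_high.
Round 2: (2) [safe_mode -> ship_unit]; (3) [no_display AND network_up AND led_red -> ticket_escalated]; (10) [temp_high AND psu_ok -> cable_seated]. New: ship_unit, ticket_escalated, cable_seated.
Round 3: (9) [cable_seated AND ticket_escalated -> driver_loaded]. New: driver_loaded.
Round 4: (12) [driver_loaded AND power_on AND update_required -> led_green]. New: led_green.
Round 5: (7) [led_green AND ship_unit -> gpu_fault]. New: gpu_fault.
Closure: {beep_code_3, bios_posted, boot_ok, cable_seated, cond_1, disk_detected, driver_loaded, fan_spinning, firmware_stale, gpu_fault, led_green, led_red, log_uploaded, network_up, no_display, overheat, power_on, psu_ok, replace_psu, reseat_ram, safe_mode, ship_unit, temp_high, ticket_escalated, update_required} — 25 facts.

25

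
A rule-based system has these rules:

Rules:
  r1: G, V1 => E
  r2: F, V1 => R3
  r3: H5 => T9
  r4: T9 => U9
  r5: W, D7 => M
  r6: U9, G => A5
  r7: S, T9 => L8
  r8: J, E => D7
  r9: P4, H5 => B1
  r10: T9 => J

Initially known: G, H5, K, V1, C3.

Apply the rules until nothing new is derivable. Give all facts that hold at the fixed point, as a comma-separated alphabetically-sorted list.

Round 1: r1 [G, V1 => E]; r3 [H5 => T9]. New: E, T9.
Round 2: r4 [T9 => U9]; r10 [T9 => J]. New: U9, J.
Round 3: r6 [U9, G => A5]; r8 [J, E => D7]. New: A5, D7.

A5, C3, D7, E, G, H5, J, K, T9, U9, V1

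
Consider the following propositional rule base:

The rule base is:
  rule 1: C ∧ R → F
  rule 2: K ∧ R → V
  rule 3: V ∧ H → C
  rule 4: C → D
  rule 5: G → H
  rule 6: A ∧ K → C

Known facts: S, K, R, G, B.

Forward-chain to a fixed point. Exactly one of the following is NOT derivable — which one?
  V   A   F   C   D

A

Round 1: rule 2 [K ∧ R → V]; rule 5 [G → H]. Adds V, H.
Round 2: rule 3 [V ∧ H → C]. Adds C.
Round 3: rule 1 [C ∧ R → F]; rule 4 [C → D]. Adds F, D.
Derived: D (round 3), C (round 2), F (round 3), V (round 1). A never appears in any round.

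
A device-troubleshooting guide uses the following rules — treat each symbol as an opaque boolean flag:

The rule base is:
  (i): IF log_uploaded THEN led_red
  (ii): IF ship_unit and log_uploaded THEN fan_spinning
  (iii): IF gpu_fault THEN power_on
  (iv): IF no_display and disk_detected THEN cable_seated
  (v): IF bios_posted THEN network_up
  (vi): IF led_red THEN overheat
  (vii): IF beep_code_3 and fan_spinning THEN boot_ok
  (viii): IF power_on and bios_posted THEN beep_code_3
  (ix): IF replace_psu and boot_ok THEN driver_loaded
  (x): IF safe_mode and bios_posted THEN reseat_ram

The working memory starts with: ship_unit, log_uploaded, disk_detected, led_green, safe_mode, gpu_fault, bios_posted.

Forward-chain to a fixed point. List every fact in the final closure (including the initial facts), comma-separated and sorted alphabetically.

Round 1 — (i), (ii), (iii), (v), (x), derive led_red, fan_spinning, power_on, network_up, reseat_ram.
Round 2 — (vi), (viii), derive overheat, beep_code_3.
Round 3 — (vii), derive boot_ok.

beep_code_3, bios_posted, boot_ok, disk_detected, fan_spinning, gpu_fault, led_green, led_red, log_uploaded, network_up, overheat, power_on, reseat_ram, safe_mode, ship_unit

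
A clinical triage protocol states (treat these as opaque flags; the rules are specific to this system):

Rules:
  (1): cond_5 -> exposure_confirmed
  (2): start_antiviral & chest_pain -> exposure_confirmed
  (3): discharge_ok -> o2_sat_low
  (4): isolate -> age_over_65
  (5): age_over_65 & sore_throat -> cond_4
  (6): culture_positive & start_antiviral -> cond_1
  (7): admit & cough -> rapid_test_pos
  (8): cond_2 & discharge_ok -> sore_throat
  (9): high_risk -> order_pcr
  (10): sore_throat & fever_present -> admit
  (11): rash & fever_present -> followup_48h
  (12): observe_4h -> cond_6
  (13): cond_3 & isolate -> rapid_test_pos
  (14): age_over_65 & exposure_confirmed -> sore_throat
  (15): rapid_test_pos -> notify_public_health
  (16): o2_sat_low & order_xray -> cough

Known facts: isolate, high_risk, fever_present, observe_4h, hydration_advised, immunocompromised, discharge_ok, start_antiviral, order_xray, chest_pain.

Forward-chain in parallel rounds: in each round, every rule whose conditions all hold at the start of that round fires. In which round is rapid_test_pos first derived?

[1] (2) [start_antiviral & chest_pain -> exposure_confirmed]; (3) [discharge_ok -> o2_sat_low]; (4) [isolate -> age_over_65]; (9) [high_risk -> order_pcr]; (12) [observe_4h -> cond_6]. ⇒ new: exposure_confirmed, o2_sat_low, age_over_65, order_pcr, cond_6.
[2] (14) [age_over_65 & exposure_confirmed -> sore_throat]; (16) [o2_sat_low & order_xray -> cough]. ⇒ new: sore_throat, cough.
[3] (5) [age_over_65 & sore_throat -> cond_4]; (10) [sore_throat & fever_present -> admit]. ⇒ new: cond_4, admit.
[4] (7) [admit & cough -> rapid_test_pos]. ⇒ new: rapid_test_pos.
rapid_test_pos first appears in round 4.

4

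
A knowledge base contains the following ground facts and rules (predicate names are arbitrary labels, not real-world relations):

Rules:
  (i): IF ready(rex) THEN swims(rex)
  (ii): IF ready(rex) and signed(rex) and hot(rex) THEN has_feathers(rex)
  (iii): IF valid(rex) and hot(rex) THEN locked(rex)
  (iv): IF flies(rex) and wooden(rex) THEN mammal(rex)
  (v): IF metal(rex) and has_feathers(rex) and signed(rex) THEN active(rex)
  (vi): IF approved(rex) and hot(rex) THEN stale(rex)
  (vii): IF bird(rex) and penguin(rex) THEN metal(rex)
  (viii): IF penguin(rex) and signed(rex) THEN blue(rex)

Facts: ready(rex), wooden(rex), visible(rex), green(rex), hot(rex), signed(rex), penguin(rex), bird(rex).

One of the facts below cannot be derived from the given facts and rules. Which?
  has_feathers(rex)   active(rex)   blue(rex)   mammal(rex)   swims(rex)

Round 1 fires (i), (ii), (vii), (viii), giving swims(rex), has_feathers(rex), metal(rex), blue(rex).
Round 2 fires (v), giving active(rex).
Derived: blue(rex) (round 1), active(rex) (round 2), swims(rex) (round 1), has_feathers(rex) (round 1). mammal(rex) never appears in any round.

mammal(rex)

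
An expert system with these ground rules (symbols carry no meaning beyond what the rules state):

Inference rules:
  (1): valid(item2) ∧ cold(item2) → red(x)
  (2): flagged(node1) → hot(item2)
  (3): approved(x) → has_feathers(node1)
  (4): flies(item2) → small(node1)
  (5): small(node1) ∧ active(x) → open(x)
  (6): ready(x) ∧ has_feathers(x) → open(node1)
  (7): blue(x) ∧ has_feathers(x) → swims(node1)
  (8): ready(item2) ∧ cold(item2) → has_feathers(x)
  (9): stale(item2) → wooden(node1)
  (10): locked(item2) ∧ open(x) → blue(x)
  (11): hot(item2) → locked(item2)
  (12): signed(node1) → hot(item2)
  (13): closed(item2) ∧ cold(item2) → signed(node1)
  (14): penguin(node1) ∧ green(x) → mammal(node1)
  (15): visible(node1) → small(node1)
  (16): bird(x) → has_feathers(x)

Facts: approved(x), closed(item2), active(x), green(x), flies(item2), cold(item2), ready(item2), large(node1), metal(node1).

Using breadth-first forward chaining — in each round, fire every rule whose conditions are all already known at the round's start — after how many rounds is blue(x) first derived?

Round 1: (3) [approved(x) → has_feathers(node1)]; (4) [flies(item2) → small(node1)]; (8) [ready(item2) ∧ cold(item2) → has_feathers(x)]; (13) [closed(item2) ∧ cold(item2) → signed(node1)]. Adds has_feathers(node1), small(node1), has_feathers(x), signed(node1).
Round 2: (5) [small(node1) ∧ active(x) → open(x)]; (12) [signed(node1) → hot(item2)]. Adds open(x), hot(item2).
Round 3: (11) [hot(item2) → locked(item2)]. Adds locked(item2).
Round 4: (10) [locked(item2) ∧ open(x) → blue(x)]. Adds blue(x).
blue(x) first appears in round 4.

4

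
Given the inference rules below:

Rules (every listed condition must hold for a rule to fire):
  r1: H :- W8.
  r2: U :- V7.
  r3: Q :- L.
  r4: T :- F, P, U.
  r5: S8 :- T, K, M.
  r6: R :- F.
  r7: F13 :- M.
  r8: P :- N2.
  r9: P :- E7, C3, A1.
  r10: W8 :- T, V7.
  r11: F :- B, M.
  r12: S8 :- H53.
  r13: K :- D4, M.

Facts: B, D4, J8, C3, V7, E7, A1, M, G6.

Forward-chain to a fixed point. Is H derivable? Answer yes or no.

Round 1 — r2, r7, r9, r11, r13, derive U, F13, P, F, K.
Round 2 — r4, r6, derive T, R.
Round 3 — r5, r10, derive S8, W8.
Round 4 — r1, derive H.
H appears in round 4, so it is derivable.

yes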